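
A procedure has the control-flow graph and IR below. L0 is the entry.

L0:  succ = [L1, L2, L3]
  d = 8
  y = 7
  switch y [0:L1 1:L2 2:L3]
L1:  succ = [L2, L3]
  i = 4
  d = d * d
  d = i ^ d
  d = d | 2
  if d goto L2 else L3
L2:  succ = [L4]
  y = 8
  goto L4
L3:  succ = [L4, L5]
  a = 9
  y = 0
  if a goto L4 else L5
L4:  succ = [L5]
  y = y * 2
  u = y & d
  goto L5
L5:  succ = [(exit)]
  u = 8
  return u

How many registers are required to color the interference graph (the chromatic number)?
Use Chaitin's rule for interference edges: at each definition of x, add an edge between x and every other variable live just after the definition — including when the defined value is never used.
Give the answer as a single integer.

Answer: 3

Analysis:
Block summaries:
  L0: {d,y} / ∅
  L1: {d,i} / {d}
  L2: {y} / ∅
  L3: {a,y} / ∅
  L4: {u,y} / {d,y}
  L5: {u} / ∅

Live sets:
  L0: in=∅ out={d}
  L1: in={d} out={d}
  L2: in={d} out={d,y}
  L3: in={d} out={d,y}
  L4: in={d,y} out=∅
  L5: in=∅ out=∅

Interfere edges:
  a: {d,y}
  d: {a,i,y}
  i: {d}
  u: ∅
  y: {a,d}

Colouring:
  clique {a,d,y} ⇒ need ≥ 3
  3-colouring: r0={d,u}  r1={a,i}  r2={y}
  χ = 3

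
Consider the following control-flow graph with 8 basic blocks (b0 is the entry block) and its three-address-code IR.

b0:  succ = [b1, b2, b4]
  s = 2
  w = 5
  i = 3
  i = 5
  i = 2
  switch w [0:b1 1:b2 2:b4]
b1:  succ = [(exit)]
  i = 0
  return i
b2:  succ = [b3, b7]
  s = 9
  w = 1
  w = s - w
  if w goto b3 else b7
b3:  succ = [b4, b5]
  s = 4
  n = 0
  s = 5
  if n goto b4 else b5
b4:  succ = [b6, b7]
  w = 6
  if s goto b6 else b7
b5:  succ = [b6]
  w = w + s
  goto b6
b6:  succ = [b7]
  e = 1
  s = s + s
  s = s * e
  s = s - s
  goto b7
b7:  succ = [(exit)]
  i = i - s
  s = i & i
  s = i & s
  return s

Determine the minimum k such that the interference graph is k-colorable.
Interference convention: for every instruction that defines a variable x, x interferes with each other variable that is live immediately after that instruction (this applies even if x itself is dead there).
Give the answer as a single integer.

Answer: 4

Derivation:
def/use:
  b0 def {i,s,w} use ∅
  b1 def {i} use ∅
  b2 def {s,w} use ∅
  b3 def {n,s} use ∅
  b4 def {w} use {s}
  b5 def {w} use {s,w}
  b6 def {e,s} use {s}
  b7 def {i,s} use {i,s}

Live sets:
  b0: in=∅ out={i,s}
  b1: in=∅ out=∅
  b2: in={i} out={i,s,w}
  b3: in={i,w} out={i,s,w}
  b4: in={i,s} out={i,s}
  b5: in={i,s,w} out={i,s}
  b6: in={i,s} out={i,s}
  b7: in={i,s} out=∅

Conflict graph:
  e↔{i,s}
  i↔{e,n,s,w}
  n↔{i,s,w}
  s↔{e,i,n,w}
  w↔{i,n,s}

Colouring:
  lower bound: {i,n,s,w} mutually conflict ⇒ χ ≥ 4
  assign e→R2 i→R0 n→R2 s→R1 w→R3 — no edge inside a register ⇒ χ ≤ 4
  χ = 4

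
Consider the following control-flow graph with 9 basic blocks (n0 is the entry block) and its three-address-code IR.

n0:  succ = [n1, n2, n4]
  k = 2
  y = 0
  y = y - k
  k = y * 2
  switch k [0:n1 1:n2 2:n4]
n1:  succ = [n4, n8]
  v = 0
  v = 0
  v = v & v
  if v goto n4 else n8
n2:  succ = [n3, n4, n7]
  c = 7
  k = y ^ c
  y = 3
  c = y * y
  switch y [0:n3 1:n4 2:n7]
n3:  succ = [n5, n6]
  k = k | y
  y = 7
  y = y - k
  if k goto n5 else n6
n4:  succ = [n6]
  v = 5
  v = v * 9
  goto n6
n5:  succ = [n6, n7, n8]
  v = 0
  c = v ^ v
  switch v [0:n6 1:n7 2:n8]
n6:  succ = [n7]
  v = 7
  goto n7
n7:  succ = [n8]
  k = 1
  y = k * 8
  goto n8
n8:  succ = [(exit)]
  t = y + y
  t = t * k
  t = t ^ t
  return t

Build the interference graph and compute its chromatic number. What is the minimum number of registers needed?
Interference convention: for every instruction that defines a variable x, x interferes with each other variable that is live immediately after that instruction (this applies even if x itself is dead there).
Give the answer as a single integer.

Answer: 4

Derivation:
def/use:
  n0: def={k,y} ue=∅
  n1: def={v} ue=∅
  n2: def={c,k,y} ue={y}
  n3: def={k,y} ue={k,y}
  n4: def={v} ue=∅
  n5: def={c,v} ue=∅
  n6: def={v} ue=∅
  n7: def={k,y} ue=∅
  n8: def={t} ue={k,y}

Backward fixpoint:
  n0: in=∅ out={k,y}
  n1: in={k,y} out={k,y}
  n2: in={y} out={k,y}
  n3: in={k,y} out={k,y}
  n4: in=∅ out=∅
  n5: in={k,y} out={k,y}
  n6: in=∅ out=∅
  n7: in=∅ out={k,y}
  n8: in={k,y} out=∅

Conflict graph:
  c↔{k,v,y}
  k↔{c,t,v,y}
  t↔{k}
  v↔{c,k,y}
  y↔{c,k,v}

Colouring:
  clique {c,k,v,y} ⇒ need ≥ 4
  assign c→R1 k→R0 t→R1 v→R2 y→R3 — no edge inside a register ⇒ χ ≤ 4
  χ = 4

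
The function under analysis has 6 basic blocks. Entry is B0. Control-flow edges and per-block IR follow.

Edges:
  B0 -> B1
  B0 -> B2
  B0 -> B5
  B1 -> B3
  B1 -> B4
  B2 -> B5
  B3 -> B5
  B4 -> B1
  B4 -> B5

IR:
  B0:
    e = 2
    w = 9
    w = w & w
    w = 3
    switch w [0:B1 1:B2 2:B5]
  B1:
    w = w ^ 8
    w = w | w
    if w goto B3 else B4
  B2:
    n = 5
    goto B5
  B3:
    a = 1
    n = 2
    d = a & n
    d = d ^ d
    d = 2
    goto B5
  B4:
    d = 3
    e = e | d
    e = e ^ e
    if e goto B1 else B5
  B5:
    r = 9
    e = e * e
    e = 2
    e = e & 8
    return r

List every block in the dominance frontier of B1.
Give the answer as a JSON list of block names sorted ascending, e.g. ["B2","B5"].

Answer: ["B1", "B5"]

Analysis:
idom tree: B1←B0 B2←B0 B3←B1 B4←B1 B5←B0
Dom∩ at merges:
  B1: preds {B0,B4}: {B0} ∩ {B0,B1,B4} = {B0}; idom=B0
  B5: preds {B0,B2,B3,B4}: {B0} ∩ {B0,B2} ∩ {B0,B1,B3} ∩ {B0,B1,B4} = {B0}; idom=B0

DF walk-up:
  B1←B0: walk · to B0
  B1←B4: walk B4→B1 to B0
  B5←B0: walk · to B0
  B5←B2: walk B2 to B0
  B5←B3: walk B3→B1 to B0
  B5←B4: walk B4→B1 to B0
  B0 → ∅
  B1 → {B1,B5}
  B2 → {B5}
  B3 → {B5}
  B4 → {B1,B5}
  B5 → ∅

DF(B1) = ["B1", "B5"]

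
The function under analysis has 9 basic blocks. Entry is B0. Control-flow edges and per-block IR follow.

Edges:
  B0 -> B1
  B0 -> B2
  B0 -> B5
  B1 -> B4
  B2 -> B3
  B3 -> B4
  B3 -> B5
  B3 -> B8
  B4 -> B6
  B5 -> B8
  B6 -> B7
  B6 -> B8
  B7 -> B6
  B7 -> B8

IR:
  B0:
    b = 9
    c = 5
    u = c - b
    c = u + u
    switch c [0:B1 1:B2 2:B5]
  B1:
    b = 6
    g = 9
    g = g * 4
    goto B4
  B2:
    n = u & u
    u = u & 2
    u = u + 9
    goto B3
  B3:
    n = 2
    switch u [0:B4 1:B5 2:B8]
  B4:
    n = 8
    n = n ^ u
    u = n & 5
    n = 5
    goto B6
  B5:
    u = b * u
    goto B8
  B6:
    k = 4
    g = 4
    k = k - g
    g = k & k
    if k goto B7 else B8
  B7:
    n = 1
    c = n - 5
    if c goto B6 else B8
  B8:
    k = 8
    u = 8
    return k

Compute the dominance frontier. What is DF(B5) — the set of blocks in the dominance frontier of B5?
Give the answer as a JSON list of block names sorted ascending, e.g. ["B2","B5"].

idom tree: B1←B0 B2←B0 B3←B2 B4←B0 B5←B0 B6←B4 B7←B6 B8←B0
Dom∩ at merges:
  B4: preds {B1,B3}: {B0,B1} ∩ {B0,B2,B3} = {B0}; idom=B0
  B5: preds {B0,B3}: {B0} ∩ {B0,B2,B3} = {B0}; idom=B0
  B6: preds {B4,B7}: {B0,B4} ∩ {B0,B4,B6,B7} = {B0,B4}; idom=B4
  B8: preds {B3,B5,B6,B7}: {B0,B2,B3} ∩ {B0,B5} ∩ {B0,B4,B6} ∩ {B0,B4,B6,B7} = {B0}; idom=B0

Frontier:
  join B4 pred B1: B1 stop@B0
  join B4 pred B3: B3→B2 stop@B0
  join B5 pred B0: · stop@B0
  join B5 pred B3: B3→B2 stop@B0
  join B6 pred B4: · stop@B4
  join B6 pred B7: B7→B6 stop@B4
  join B8 pred B3: B3→B2 stop@B0
  join B8 pred B5: B5 stop@B0
  join B8 pred B6: B6→B4 stop@B0
  join B8 pred B7: B7→B6→B4 stop@B0
  DF(B0)=∅
  DF(B1)={B4}
  DF(B2)={B4,B5,B8}
  DF(B3)={B4,B5,B8}
  DF(B4)={B8}
  DF(B5)={B8}
  DF(B6)={B6,B8}
  DF(B7)={B6,B8}
  DF(B8)=∅

DF(B5) = ["B8"]

Answer: ["B8"]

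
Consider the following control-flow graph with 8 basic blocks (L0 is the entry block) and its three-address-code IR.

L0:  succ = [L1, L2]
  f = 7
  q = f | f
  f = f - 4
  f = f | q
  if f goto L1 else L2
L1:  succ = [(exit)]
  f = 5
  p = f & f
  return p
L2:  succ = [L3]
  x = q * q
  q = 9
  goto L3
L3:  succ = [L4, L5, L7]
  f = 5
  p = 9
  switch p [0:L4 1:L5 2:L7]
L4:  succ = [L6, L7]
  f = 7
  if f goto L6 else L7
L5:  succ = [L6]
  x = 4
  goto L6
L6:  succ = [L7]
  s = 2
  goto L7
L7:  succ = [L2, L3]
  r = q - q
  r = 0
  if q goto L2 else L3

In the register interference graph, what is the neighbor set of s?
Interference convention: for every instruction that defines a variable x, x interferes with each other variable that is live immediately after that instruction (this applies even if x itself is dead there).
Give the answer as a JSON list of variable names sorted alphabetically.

Per-block:
  L0 def {f,q} use ∅
  L1 def {f,p} use ∅
  L2 def {q,x} use {q}
  L3 def {f,p} use ∅
  L4 def {f} use ∅
  L5 def {x} use ∅
  L6 def {s} use ∅
  L7 def {r} use {q}

Live sets:
  live L0: ∅→{q}
  live L1: ∅→∅
  live L2: {q}→{q}
  live L3: {q}→{q}
  live L4: {q}→{q}
  live L5: {q}→{q}
  live L6: {q}→{q}
  live L7: {q}→{q}

Interference:
  f: {q}
  p: {q}
  q: {f,p,r,s,x}
  r: {q}
  s: {q}
  x: {q}

N(s) = ["q"]

Answer: ["q"]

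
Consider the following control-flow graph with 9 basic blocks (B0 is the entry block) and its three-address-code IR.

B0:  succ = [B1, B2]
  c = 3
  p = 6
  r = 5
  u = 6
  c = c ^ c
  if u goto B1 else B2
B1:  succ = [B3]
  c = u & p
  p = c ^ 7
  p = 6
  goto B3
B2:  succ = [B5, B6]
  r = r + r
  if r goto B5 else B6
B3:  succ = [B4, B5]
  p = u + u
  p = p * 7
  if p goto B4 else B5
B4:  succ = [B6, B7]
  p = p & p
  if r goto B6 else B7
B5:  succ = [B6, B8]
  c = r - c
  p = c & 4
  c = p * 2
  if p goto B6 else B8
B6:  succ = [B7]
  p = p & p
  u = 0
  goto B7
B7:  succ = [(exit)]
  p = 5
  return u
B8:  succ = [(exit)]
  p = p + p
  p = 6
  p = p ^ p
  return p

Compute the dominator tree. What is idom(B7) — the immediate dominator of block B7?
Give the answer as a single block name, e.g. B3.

Answer: B0

Derivation:
idom tree: B1←B0 B2←B0 B3←B1 B4←B3 B5←B0 B6←B0 B7←B0 B8←B5
Join-block Dom:
  B5: preds {B2,B3}: {B0,B2} ∩ {B0,B1,B3} = {B0}; idom=B0
  B6: preds {B2,B4,B5}: {B0,B2} ∩ {B0,B1,B3,B4} ∩ {B0,B5} = {B0}; idom=B0
  B7: preds {B4,B6}: {B0,B1,B3,B4} ∩ {B0,B6} = {B0}; idom=B0

idom(B7) = B0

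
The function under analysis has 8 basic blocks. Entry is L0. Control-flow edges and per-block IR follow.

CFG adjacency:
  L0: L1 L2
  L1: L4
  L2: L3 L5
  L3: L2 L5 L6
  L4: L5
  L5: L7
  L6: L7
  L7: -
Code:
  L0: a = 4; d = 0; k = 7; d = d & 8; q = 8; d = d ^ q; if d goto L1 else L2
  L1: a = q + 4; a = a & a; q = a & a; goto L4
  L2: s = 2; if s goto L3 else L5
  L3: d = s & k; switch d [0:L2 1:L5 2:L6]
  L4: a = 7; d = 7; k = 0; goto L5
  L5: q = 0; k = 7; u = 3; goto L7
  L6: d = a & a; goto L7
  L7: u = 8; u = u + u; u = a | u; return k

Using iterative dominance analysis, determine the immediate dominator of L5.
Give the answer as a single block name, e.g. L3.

idom tree: L1←L0 L2←L0 L3←L2 L4←L1 L5←L0 L6←L3 L7←L0
Dom at joins:
  L2: preds {L0,L3}: {L0} ∩ {L0,L2,L3} = {L0}; idom=L0
  L5: preds {L2,L3,L4}: {L0,L2} ∩ {L0,L2,L3} ∩ {L0,L1,L4} = {L0}; idom=L0
  L7: preds {L5,L6}: {L0,L5} ∩ {L0,L2,L3,L6} = {L0}; idom=L0

idom(L5) = L0

Answer: L0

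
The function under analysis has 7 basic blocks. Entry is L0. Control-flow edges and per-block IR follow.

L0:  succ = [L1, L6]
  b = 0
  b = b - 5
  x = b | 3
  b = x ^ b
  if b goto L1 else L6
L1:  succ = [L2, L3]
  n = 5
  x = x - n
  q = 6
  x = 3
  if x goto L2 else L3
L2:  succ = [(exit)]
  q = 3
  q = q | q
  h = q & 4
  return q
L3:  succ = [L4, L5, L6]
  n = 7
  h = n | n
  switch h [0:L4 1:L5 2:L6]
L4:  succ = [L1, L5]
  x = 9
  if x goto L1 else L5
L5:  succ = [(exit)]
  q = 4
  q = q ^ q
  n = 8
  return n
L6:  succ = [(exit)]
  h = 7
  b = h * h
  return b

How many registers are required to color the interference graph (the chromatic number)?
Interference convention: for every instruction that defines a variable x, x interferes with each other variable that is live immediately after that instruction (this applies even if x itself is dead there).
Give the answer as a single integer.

Answer: 2

Analysis:
Per-block:
  L0: {b,x} / ∅
  L1: {n,q,x} / {x}
  L2: {h,q} / ∅
  L3: {h,n} / ∅
  L4: {x} / ∅
  L5: {n,q} / ∅
  L6: {b,h} / ∅

Liveness:
  L0: in=∅ out={x}
  L1: in={x} out=∅
  L2: in=∅ out=∅
  L3: in=∅ out=∅
  L4: in=∅ out={x}
  L5: in=∅ out=∅
  L6: in=∅ out=∅

Conflict graph:
  b↔{x}
  h↔{q}
  n↔{x}
  q↔{h}
  x↔{b,n}

Registers:
  lower bound: {b,x} mutually conflict ⇒ χ ≥ 2
  assign b→c1 h→c0 n→c1 q→c1 x→c0 — no edge inside a register ⇒ χ ≤ 2
  χ = 2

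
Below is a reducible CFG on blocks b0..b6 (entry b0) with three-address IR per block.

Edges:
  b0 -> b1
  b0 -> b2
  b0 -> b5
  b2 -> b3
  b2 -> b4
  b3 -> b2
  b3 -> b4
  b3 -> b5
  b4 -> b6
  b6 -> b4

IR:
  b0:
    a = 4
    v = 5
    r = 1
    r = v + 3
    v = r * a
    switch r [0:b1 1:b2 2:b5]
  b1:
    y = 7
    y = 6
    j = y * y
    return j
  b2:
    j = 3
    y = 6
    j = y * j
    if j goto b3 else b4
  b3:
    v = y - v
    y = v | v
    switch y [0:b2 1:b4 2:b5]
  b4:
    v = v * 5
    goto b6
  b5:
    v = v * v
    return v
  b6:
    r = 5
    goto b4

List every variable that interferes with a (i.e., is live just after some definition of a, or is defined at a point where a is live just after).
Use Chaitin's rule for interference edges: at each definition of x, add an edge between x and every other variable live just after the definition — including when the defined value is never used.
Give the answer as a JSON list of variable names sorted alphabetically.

Answer: ["r", "v"]

Analysis:
Block summaries:
  b0: def={a,r,v} ue=∅
  b1: def={j,y} ue=∅
  b2: def={j,y} ue=∅
  b3: def={v,y} ue={v,y}
  b4: def={v} ue={v}
  b5: def={v} ue={v}
  b6: def={r} ue=∅

Live sets:
  live b0: ∅→{v}
  live b1: ∅→∅
  live b2: {v}→{v,y}
  live b3: {v,y}→{v}
  live b4: {v}→{v}
  live b5: {v}→∅
  live b6: {v}→{v}

Interference:
  a: {r,v}
  j: {v,y}
  r: {a,v}
  v: {a,j,r,y}
  y: {j,v}

N(a) = ["r", "v"]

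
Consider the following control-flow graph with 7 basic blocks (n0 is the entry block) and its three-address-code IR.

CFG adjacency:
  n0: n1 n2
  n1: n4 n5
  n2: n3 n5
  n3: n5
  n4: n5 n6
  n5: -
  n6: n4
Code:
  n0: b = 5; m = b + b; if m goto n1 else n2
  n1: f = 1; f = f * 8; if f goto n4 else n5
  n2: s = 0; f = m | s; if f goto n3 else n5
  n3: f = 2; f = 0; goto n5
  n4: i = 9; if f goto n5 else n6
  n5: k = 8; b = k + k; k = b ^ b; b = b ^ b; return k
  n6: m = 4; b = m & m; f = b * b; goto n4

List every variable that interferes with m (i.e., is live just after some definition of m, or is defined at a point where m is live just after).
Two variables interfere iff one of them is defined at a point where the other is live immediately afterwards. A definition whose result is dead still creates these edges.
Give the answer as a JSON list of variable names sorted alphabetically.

Answer: ["s"]

Working:
Block summaries:
  n0: def={b,m} ue=∅
  n1: def={f} ue=∅
  n2: def={f,s} ue={m}
  n3: def={f} ue=∅
  n4: def={i} ue={f}
  n5: def={b,k} ue=∅
  n6: def={b,f,m} ue=∅

Liveness:
  live n0: ∅→{m}
  live n1: ∅→{f}
  live n2: {m}→∅
  live n3: ∅→∅
  live n4: {f}→∅
  live n5: ∅→∅
  live n6: ∅→{f}

Interference:
  b↔{k}
  f↔{i}
  i↔{f}
  k↔{b}
  m↔{s}
  s↔{m}

N(m) = ["s"]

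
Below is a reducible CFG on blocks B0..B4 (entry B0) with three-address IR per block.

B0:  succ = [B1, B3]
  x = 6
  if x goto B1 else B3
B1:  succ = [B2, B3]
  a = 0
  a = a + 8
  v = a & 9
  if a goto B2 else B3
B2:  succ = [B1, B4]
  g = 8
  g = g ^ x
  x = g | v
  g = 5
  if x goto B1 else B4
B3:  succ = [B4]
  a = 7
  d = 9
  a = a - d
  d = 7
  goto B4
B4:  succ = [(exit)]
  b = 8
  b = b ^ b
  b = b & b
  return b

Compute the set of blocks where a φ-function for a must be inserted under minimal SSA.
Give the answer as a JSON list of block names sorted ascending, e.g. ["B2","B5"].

Answer: ["B1", "B3", "B4"]

Working:
idom tree: B1←B0 B2←B1 B3←B0 B4←B0
Dom∩ at merges:
  B1: preds {B0,B2}: {B0} ∩ {B0,B1,B2} = {B0}; idom=B0
  B3: preds {B0,B1}: {B0} ∩ {B0,B1} = {B0}; idom=B0
  B4: preds {B2,B3}: {B0,B1,B2} ∩ {B0,B3} = {B0}; idom=B0

DF derivation:
  join B1 pred B0: · stop@B0
  join B1 pred B2: B2→B1 stop@B0
  join B3 pred B0: · stop@B0
  join B3 pred B1: B1 stop@B0
  join B4 pred B2: B2→B1 stop@B0
  join B4 pred B3: B3 stop@B0
  DF(B0)=∅
  DF(B1)={B1,B3,B4}
  DF(B2)={B1,B4}
  DF(B3)={B4}
  DF(B4)=∅

φ for a: defs {B1,B3}
  DF⁺ = {B1,B3,B4}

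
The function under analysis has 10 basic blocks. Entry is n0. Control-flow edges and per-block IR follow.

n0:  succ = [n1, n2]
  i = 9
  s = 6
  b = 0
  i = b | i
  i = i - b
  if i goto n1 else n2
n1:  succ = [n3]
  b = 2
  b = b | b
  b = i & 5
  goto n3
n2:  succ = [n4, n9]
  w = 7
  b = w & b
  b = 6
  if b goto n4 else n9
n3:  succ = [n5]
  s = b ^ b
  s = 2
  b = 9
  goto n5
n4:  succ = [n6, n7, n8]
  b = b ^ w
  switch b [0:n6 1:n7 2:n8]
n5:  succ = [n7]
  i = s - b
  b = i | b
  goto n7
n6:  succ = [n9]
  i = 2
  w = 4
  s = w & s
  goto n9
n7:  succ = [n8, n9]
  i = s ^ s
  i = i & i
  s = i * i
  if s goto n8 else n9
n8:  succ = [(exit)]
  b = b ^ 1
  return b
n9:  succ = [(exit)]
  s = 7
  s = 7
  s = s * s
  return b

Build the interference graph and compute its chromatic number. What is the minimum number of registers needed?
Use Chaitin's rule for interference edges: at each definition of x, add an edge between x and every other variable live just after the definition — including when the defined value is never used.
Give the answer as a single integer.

Answer: 3

Working:
def/use:
  n0: def={b,i,s} ue=∅
  n1: def={b} ue={i}
  n2: def={b,w} ue={b}
  n3: def={b,s} ue={b}
  n4: def={b} ue={b,w}
  n5: def={b,i} ue={b,s}
  n6: def={i,s,w} ue={s}
  n7: def={i,s} ue={s}
  n8: def={b} ue={b}
  n9: def={s} ue={b}

Live sets:
  n0 li=∅ lo={b,i,s}
  n1 li={i} lo={b}
  n2 li={b,s} lo={b,s,w}
  n3 li={b} lo={b,s}
  n4 li={b,s,w} lo={b,s}
  n5 li={b,s} lo={b,s}
  n6 li={b,s} lo={b}
  n7 li={b,s} lo={b}
  n8 li={b} lo=∅
  n9 li={b} lo=∅

Conflict graph:
  b — {i,s,w}
  i — {b,s}
  s — {b,i,w}
  w — {b,s}

Colouring:
  {b,i,s} pairwise interfere (3-clique) ⇒ χ ≥ 3
  3-colouring: R0={b}  R1={s}  R2={i,w}
  χ = 3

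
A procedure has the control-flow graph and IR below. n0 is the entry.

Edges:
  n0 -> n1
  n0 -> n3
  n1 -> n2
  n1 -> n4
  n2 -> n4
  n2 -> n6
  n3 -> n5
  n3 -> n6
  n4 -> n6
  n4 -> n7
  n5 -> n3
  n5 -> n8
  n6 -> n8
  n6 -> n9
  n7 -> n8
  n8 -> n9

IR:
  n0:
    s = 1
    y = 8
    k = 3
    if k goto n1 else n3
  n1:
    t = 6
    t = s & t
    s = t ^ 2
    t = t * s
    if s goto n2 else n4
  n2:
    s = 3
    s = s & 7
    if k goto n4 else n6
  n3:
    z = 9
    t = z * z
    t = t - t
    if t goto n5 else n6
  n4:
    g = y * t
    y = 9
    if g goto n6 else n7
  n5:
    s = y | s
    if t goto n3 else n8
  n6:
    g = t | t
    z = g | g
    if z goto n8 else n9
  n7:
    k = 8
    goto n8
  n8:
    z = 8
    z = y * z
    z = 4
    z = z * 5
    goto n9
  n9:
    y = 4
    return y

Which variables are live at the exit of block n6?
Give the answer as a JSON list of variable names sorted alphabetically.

Answer: ["y"]

Derivation:
Per-block:
  n0: def={k,s,y} ue=∅
  n1: def={s,t} ue={s}
  n2: def={s} ue={k}
  n3: def={t,z} ue=∅
  n4: def={g,y} ue={t,y}
  n5: def={s} ue={s,t,y}
  n6: def={g,z} ue={t}
  n7: def={k} ue=∅
  n8: def={z} ue={y}
  n9: def={y} ue=∅

Backward fixpoint:
  live n0: ∅→{k,s,y}
  live n1: {k,s,y}→{k,t,y}
  live n2: {k,t,y}→{t,y}
  live n3: {s,y}→{s,t,y}
  live n4: {t,y}→{t,y}
  live n5: {s,t,y}→{s,y}
  live n6: {t,y}→{y}
  live n7: {y}→{y}
  live n8: {y}→∅
  live n9: ∅→∅

live-out(n6) = ["y"]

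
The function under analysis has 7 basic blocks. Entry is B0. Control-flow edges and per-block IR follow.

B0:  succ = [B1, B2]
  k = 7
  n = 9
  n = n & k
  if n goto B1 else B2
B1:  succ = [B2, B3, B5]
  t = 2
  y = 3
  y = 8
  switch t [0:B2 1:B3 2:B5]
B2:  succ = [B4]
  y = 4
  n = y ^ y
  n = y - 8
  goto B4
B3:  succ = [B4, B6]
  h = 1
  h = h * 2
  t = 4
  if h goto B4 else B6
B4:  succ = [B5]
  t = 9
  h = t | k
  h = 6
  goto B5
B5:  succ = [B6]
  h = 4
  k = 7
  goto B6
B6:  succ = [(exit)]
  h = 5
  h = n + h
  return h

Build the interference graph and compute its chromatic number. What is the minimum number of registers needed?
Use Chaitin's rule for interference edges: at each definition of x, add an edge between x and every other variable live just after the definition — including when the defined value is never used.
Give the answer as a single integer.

Per-block:
  B0: def={k,n} ue=∅
  B1: def={t,y} ue=∅
  B2: def={n,y} ue=∅
  B3: def={h,t} ue=∅
  B4: def={h,t} ue={k}
  B5: def={h,k} ue=∅
  B6: def={h} ue={n}

Live sets:
  B0: in=∅ out={k,n}
  B1: in={k,n} out={k,n}
  B2: in={k} out={k,n}
  B3: in={k,n} out={k,n}
  B4: in={k,n} out={n}
  B5: in={n} out={n}
  B6: in={n} out=∅

Interfere edges:
  h↔{k,n,t}
  k↔{h,n,t,y}
  n↔{h,k,t,y}
  t↔{h,k,n,y}
  y↔{k,n,t}

Colouring:
  clique {h,k,n,t} ⇒ need ≥ 4
  assign h→c3 k→c0 n→c1 t→c2 y→c3 — no edge inside a register ⇒ χ ≤ 4
  χ = 4

Answer: 4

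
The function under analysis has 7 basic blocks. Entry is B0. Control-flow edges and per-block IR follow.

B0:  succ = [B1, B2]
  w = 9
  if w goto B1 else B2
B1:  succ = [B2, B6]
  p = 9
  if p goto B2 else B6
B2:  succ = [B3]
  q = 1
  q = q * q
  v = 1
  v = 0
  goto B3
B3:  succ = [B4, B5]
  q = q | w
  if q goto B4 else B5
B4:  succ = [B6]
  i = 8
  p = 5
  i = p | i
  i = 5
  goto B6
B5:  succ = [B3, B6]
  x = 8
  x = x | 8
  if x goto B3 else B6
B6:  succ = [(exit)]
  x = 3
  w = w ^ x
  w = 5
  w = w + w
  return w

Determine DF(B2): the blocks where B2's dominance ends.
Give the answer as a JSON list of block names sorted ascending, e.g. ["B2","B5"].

idom tree: B1←B0 B2←B0 B3←B2 B4←B3 B5←B3 B6←B0
Dom at joins:
  B2: preds {B0,B1}: {B0} ∩ {B0,B1} = {B0}; idom=B0
  B3: preds {B2,B5}: {B0,B2} ∩ {B0,B2,B3,B5} = {B0,B2}; idom=B2
  B6: preds {B1,B4,B5}: {B0,B1} ∩ {B0,B2,B3,B4} ∩ {B0,B2,B3,B5} = {B0}; idom=B0

Frontier:
  B2←B0: walk · to B0
  B2←B1: walk B1 to B0
  B3←B2: walk · to B2
  B3←B5: walk B5→B3 to B2
  B6←B1: walk B1 to B0
  B6←B4: walk B4→B3→B2 to B0
  B6←B5: walk B5→B3→B2 to B0
  B0: DF=∅
  B1: DF={B2,B6}
  B2: DF={B6}
  B3: DF={B3,B6}
  B4: DF={B6}
  B5: DF={B3,B6}
  B6: DF=∅

DF(B2) = ["B6"]

Answer: ["B6"]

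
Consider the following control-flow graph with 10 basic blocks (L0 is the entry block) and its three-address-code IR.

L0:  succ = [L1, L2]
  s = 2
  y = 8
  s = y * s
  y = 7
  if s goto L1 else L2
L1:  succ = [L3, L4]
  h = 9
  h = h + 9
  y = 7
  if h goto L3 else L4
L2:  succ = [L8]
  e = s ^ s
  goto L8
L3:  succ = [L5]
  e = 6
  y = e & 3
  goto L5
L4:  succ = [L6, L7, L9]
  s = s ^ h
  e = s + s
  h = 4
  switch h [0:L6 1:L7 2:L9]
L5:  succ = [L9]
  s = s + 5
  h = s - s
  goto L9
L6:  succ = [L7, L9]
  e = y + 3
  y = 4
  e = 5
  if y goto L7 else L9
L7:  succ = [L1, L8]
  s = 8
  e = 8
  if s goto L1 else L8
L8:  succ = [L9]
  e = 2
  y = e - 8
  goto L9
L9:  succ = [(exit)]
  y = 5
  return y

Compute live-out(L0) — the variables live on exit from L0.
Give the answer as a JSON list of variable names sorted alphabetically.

def/use:
  L0: {s,y} / ∅
  L1: {h,y} / ∅
  L2: {e} / {s}
  L3: {e,y} / ∅
  L4: {e,h,s} / {h,s}
  L5: {h,s} / {s}
  L6: {e,y} / {y}
  L7: {e,s} / ∅
  L8: {e,y} / ∅
  L9: {y} / ∅

Liveness:
  L0: in=∅ out={s}
  L1: in={s} out={h,s,y}
  L2: in={s} out=∅
  L3: in={s} out={s}
  L4: in={h,s,y} out={y}
  L5: in={s} out=∅
  L6: in={y} out=∅
  L7: in=∅ out={s}
  L8: in=∅ out=∅
  L9: in=∅ out=∅

live-out(L0) = ["s"]

Answer: ["s"]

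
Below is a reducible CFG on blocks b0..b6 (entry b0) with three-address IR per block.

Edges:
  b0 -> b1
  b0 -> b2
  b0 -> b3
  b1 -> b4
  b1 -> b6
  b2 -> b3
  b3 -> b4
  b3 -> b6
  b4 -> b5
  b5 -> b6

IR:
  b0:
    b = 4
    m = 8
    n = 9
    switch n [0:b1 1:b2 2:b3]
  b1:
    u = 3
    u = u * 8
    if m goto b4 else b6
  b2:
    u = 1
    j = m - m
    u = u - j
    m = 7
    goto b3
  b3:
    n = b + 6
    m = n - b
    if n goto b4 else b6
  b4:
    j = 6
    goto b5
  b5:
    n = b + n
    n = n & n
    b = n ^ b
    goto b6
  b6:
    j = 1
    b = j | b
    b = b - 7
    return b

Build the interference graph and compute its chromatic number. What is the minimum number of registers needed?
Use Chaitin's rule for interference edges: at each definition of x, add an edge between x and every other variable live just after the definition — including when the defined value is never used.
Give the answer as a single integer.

Answer: 4

Working:
Per-block:
  b0: {b,m,n} / ∅
  b1: {u} / {m}
  b2: {j,m,u} / {m}
  b3: {m,n} / {b}
  b4: {j} / ∅
  b5: {b,n} / {b,n}
  b6: {b,j} / {b}

Live sets:
  b0: in=∅ out={b,m,n}
  b1: in={b,m,n} out={b,n}
  b2: in={b,m} out={b}
  b3: in={b} out={b,n}
  b4: in={b,n} out={b,n}
  b5: in={b,n} out={b}
  b6: in={b} out=∅

Conflict graph:
  b — {j,m,n,u}
  j — {b,n,u}
  m — {b,n,u}
  n — {b,j,m,u}
  u — {b,j,m,n}

Registers:
  clique {b,j,n,u} ⇒ need ≥ 4
  assign b→c0 j→c3 m→c3 n→c1 u→c2 — no edge inside a register ⇒ χ ≤ 4
  χ = 4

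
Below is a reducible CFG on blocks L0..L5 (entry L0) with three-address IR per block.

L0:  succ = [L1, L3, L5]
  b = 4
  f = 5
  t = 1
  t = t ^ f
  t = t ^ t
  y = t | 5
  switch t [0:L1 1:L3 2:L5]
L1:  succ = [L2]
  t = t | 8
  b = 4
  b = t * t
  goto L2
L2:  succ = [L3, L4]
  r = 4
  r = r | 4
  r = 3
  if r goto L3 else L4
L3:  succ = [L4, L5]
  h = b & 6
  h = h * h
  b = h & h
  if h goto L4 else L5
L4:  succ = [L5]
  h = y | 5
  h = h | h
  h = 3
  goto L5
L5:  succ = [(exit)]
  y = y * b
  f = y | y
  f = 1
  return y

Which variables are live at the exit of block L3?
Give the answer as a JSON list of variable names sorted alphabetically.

def/use:
  L0: {b,f,t,y} / ∅
  L1: {b,t} / {t}
  L2: {r} / ∅
  L3: {b,h} / {b}
  L4: {h} / {y}
  L5: {f,y} / {b,y}

Live sets:
  L0 li=∅ lo={b,t,y}
  L1 li={t,y} lo={b,y}
  L2 li={b,y} lo={b,y}
  L3 li={b,y} lo={b,y}
  L4 li={b,y} lo={b,y}
  L5 li={b,y} lo=∅

live-out(L3) = ["b", "y"]

Answer: ["b", "y"]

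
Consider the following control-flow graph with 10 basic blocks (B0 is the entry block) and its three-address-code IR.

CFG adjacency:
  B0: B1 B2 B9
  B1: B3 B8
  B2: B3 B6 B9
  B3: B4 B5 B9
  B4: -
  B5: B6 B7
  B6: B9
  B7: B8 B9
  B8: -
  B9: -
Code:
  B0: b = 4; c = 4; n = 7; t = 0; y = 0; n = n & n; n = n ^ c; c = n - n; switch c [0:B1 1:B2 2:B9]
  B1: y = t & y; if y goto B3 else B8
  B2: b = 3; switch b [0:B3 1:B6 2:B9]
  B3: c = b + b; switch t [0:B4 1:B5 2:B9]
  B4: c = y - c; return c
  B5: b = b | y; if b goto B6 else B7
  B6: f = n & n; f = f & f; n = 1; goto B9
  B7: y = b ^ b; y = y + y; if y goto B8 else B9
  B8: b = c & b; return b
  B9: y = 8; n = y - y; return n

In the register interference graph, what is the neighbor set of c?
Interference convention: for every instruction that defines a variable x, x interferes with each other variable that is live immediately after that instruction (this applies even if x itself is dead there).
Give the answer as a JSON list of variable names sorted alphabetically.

Block summaries:
  B0: {b,c,n,t,y} / ∅
  B1: {y} / {t,y}
  B2: {b} / ∅
  B3: {c} / {b,t}
  B4: {c} / {c,y}
  B5: {b} / {b,y}
  B6: {f,n} / {n}
  B7: {y} / {b}
  B8: {b} / {b,c}
  B9: {n,y} / ∅

Backward fixpoint:
  live B0: ∅→{b,c,n,t,y}
  live B1: {b,c,n,t,y}→{b,c,n,t,y}
  live B2: {n,t,y}→{b,n,t,y}
  live B3: {b,n,t,y}→{b,c,n,y}
  live B4: {c,y}→∅
  live B5: {b,c,n,y}→{b,c,n}
  live B6: {n}→∅
  live B7: {b,c}→{b,c}
  live B8: {b,c}→∅
  live B9: ∅→∅

Interference:
  b↔{c,n,t,y}
  c↔{b,n,t,y}
  f↔∅
  n↔{b,c,t,y}
  t↔{b,c,n,y}
  y↔{b,c,n,t}

N(c) = ["b", "n", "t", "y"]

Answer: ["b", "n", "t", "y"]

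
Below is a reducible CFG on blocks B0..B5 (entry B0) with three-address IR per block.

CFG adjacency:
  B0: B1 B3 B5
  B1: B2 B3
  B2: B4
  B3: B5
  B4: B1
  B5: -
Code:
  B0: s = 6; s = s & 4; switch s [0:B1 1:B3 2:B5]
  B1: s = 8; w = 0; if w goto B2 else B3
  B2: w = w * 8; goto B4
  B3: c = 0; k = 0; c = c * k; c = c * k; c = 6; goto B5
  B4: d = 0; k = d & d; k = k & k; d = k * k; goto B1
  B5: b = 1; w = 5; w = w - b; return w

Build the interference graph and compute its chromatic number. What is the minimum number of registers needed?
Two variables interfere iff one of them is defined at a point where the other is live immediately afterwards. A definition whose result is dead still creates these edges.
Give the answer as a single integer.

Per-block:
  B0: def={s} ue=∅
  B1: def={s,w} ue=∅
  B2: def={w} ue={w}
  B3: def={c,k} ue=∅
  B4: def={d,k} ue=∅
  B5: def={b,w} ue=∅

Liveness:
  B0 li=∅ lo=∅
  B1 li=∅ lo={w}
  B2 li={w} lo=∅
  B3 li=∅ lo=∅
  B4 li=∅ lo=∅
  B5 li=∅ lo=∅

Conflict graph:
  b↔{w}
  c↔{k}
  d↔∅
  k↔{c}
  s↔∅
  w↔{b}

Chromatic number:
  {b,w} pairwise interfere (2-clique) ⇒ χ ≥ 2
  2-colouring: r0={b,c,d,s}  r1={k,w}
  χ = 2

Answer: 2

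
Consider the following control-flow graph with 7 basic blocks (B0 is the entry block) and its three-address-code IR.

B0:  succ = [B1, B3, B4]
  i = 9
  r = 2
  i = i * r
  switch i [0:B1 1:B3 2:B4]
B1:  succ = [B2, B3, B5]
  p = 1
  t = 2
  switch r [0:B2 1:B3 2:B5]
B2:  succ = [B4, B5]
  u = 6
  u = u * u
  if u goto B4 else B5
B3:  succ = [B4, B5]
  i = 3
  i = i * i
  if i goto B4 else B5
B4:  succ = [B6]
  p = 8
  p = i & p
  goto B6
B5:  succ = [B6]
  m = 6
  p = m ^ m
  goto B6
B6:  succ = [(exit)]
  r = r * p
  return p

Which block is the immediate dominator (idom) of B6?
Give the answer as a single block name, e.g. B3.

Answer: B0

Derivation:
idom tree: B1←B0 B2←B1 B3←B0 B4←B0 B5←B0 B6←B0
Dom at joins:
  B3: preds {B0,B1}: {B0} ∩ {B0,B1} = {B0}; idom=B0
  B4: preds {B0,B2,B3}: {B0} ∩ {B0,B1,B2} ∩ {B0,B3} = {B0}; idom=B0
  B5: preds {B1,B2,B3}: {B0,B1} ∩ {B0,B1,B2} ∩ {B0,B3} = {B0}; idom=B0
  B6: preds {B4,B5}: {B0,B4} ∩ {B0,B5} = {B0}; idom=B0

idom(B6) = B0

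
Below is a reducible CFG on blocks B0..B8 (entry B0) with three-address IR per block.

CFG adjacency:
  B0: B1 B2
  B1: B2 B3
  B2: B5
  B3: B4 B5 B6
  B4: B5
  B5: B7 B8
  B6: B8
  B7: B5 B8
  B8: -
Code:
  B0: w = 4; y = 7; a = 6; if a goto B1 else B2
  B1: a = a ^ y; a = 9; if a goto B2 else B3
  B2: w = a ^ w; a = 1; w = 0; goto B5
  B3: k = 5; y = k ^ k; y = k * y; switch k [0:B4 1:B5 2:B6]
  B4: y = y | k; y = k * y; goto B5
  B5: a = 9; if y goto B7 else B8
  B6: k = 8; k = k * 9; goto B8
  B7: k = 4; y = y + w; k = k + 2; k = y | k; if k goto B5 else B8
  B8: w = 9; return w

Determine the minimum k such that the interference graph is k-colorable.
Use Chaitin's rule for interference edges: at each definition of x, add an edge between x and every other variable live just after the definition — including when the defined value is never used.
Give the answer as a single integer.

Answer: 3

Working:
Per-block:
  B0 def {a,w,y} use ∅
  B1 def {a} use {a,y}
  B2 def {a,w} use {a,w}
  B3 def {k,y} use ∅
  B4 def {y} use {k,y}
  B5 def {a} use {y}
  B6 def {k} use ∅
  B7 def {k,y} use {w,y}
  B8 def {w} use ∅

Live sets:
  B0 li=∅ lo={a,w,y}
  B1 li={a,w,y} lo={a,w,y}
  B2 li={a,w,y} lo={w,y}
  B3 li={w} lo={k,w,y}
  B4 li={k,w,y} lo={w,y}
  B5 li={w,y} lo={w,y}
  B6 li=∅ lo=∅
  B7 li={w,y} lo={w,y}
  B8 li=∅ lo=∅

Interference:
  a — {w,y}
  k — {w,y}
  w — {a,k,y}
  y — {a,k,w}

Colouring:
  clique {a,w,y} ⇒ need ≥ 3
  assign a→c2 k→c2 w→c0 y→c1 — no edge inside a register ⇒ χ ≤ 3
  χ = 3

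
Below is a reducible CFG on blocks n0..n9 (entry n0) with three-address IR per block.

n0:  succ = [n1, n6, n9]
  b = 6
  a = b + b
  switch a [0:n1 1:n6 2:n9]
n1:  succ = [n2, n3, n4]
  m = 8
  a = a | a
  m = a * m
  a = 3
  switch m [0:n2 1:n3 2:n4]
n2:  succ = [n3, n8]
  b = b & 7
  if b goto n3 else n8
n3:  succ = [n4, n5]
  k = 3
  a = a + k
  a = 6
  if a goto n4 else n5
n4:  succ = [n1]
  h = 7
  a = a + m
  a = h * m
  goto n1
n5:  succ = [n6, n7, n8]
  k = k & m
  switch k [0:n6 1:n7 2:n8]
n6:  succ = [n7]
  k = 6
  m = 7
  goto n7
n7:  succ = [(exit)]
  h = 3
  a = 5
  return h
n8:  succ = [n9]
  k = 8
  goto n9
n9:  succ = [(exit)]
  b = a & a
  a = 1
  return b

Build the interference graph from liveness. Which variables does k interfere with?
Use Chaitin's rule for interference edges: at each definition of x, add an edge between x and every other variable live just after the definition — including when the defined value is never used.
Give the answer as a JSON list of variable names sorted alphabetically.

Answer: ["a", "b", "m"]

Working:
Per-block:
  n0 def {a,b} use ∅
  n1 def {a,m} use {a}
  n2 def {b} use {b}
  n3 def {a,k} use {a}
  n4 def {a,h} use {a,m}
  n5 def {k} use {k,m}
  n6 def {k,m} use ∅
  n7 def {a,h} use ∅
  n8 def {k} use ∅
  n9 def {a,b} use {a}

Live sets:
  live n0: ∅→{a,b}
  live n1: {a,b}→{a,b,m}
  live n2: {a,b,m}→{a,b,m}
  live n3: {a,b,m}→{a,b,k,m}
  live n4: {a,b,m}→{a,b}
  live n5: {a,k,m}→{a}
  live n6: ∅→∅
  live n7: ∅→∅
  live n8: {a}→{a}
  live n9: {a}→∅

Conflict graph:
  a↔{b,h,k,m}
  b↔{a,h,k,m}
  h↔{a,b,m}
  k↔{a,b,m}
  m↔{a,b,h,k}

N(k) = ["a", "b", "m"]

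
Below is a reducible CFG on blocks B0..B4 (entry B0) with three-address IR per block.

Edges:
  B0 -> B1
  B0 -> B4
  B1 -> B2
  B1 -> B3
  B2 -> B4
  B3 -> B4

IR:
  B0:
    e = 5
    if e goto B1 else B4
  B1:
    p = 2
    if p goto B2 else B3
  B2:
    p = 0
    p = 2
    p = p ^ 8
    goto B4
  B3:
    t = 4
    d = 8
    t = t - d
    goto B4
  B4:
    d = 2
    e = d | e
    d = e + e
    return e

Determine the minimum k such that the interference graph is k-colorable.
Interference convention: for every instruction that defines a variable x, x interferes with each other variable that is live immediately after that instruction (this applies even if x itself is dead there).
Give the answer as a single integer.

Per-block:
  B0 def {e} use ∅
  B1 def {p} use ∅
  B2 def {p} use ∅
  B3 def {d,t} use ∅
  B4 def {d,e} use {e}

Live sets:
  B0 li=∅ lo={e}
  B1 li={e} lo={e}
  B2 li={e} lo={e}
  B3 li={e} lo={e}
  B4 li={e} lo=∅

Interfere edges:
  d↔{e,t}
  e↔{d,p,t}
  p↔{e}
  t↔{d,e}

Chromatic number:
  clique {d,e,t} ⇒ need ≥ 3
  assign d→c1 e→c0 p→c1 t→c2 — no edge inside a register ⇒ χ ≤ 3
  χ = 3

Answer: 3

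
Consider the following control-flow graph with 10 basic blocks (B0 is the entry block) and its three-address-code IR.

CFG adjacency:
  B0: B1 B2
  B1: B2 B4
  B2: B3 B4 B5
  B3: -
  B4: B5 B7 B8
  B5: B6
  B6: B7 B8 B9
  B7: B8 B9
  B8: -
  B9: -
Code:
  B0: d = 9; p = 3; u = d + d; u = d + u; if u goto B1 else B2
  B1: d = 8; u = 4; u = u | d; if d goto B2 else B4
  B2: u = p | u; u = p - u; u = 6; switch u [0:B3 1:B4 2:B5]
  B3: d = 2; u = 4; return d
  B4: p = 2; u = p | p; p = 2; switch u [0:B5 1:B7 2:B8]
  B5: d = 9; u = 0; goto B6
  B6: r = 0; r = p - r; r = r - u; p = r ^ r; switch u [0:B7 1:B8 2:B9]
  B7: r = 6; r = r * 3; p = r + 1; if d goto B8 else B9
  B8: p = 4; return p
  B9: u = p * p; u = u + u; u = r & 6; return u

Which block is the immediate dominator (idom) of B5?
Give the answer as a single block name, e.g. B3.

idom tree: B1←B0 B2←B0 B3←B2 B4←B0 B5←B0 B6←B5 B7←B0 B8←B0 B9←B0
Dom at joins:
  B2: preds {B0,B1}: {B0} ∩ {B0,B1} = {B0}; idom=B0
  B4: preds {B1,B2}: {B0,B1} ∩ {B0,B2} = {B0}; idom=B0
  B5: preds {B2,B4}: {B0,B2} ∩ {B0,B4} = {B0}; idom=B0
  B7: preds {B4,B6}: {B0,B4} ∩ {B0,B5,B6} = {B0}; idom=B0
  B8: preds {B4,B6,B7}: {B0,B4} ∩ {B0,B5,B6} ∩ {B0,B7} = {B0}; idom=B0
  B9: preds {B6,B7}: {B0,B5,B6} ∩ {B0,B7} = {B0}; idom=B0

idom(B5) = B0

Answer: B0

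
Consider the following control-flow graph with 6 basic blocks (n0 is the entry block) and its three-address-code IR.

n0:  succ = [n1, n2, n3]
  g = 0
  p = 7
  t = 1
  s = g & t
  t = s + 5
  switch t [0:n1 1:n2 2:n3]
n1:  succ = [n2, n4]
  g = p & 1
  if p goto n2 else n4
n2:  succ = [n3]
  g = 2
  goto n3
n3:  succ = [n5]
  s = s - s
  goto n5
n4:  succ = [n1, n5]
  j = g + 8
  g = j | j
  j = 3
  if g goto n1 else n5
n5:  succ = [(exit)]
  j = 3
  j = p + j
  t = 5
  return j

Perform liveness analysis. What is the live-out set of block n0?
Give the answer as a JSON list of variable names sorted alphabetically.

Per-block:
  n0: {g,p,s,t} / ∅
  n1: {g} / {p}
  n2: {g} / ∅
  n3: {s} / {s}
  n4: {g,j} / {g}
  n5: {j,t} / {p}

Liveness:
  live n0: ∅→{p,s}
  live n1: {p,s}→{g,p,s}
  live n2: {p,s}→{p,s}
  live n3: {p,s}→{p}
  live n4: {g,p,s}→{p,s}
  live n5: {p}→∅

live-out(n0) = ["p", "s"]

Answer: ["p", "s"]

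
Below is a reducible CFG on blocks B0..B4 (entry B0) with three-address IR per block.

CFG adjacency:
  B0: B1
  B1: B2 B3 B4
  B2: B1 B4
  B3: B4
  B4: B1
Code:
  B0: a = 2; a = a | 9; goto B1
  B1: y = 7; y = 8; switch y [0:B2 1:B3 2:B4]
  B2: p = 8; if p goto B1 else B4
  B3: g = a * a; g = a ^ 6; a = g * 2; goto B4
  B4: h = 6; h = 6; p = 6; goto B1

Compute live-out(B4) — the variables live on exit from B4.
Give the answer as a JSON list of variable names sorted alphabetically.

Block summaries:
  B0 def {a} use ∅
  B1 def {y} use ∅
  B2 def {p} use ∅
  B3 def {a,g} use {a}
  B4 def {h,p} use ∅

Backward fixpoint:
  B0 li=∅ lo={a}
  B1 li={a} lo={a}
  B2 li={a} lo={a}
  B3 li={a} lo={a}
  B4 li={a} lo={a}

live-out(B4) = ["a"]

Answer: ["a"]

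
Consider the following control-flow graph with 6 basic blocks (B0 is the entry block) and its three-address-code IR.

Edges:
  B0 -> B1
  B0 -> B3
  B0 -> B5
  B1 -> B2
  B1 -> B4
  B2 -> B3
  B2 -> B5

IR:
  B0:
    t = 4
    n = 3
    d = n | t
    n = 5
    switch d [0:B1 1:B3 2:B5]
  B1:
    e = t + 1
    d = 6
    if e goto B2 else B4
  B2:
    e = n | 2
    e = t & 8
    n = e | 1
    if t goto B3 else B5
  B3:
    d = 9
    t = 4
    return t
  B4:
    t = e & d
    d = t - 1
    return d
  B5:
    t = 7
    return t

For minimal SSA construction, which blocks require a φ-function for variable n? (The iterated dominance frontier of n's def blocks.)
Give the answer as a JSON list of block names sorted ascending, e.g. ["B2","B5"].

Answer: ["B3", "B5"]

Working:
idom tree: B1←B0 B2←B1 B3←B0 B4←B1 B5←B0
Dom∩ at merges:
  B3: preds {B0,B2}: {B0} ∩ {B0,B1,B2} = {B0}; idom=B0
  B5: preds {B0,B2}: {B0} ∩ {B0,B1,B2} = {B0}; idom=B0

DF derivation:
  B3←B0: walk · to B0
  B3←B2: walk B2→B1 to B0
  B5←B0: walk · to B0
  B5←B2: walk B2→B1 to B0
  DF(B0)=∅
  DF(B1)={B3,B5}
  DF(B2)={B3,B5}
  DF(B3)=∅
  DF(B4)=∅
  DF(B5)=∅

φ for n: defs {B0,B2}
  DF⁺ = {B3,B5}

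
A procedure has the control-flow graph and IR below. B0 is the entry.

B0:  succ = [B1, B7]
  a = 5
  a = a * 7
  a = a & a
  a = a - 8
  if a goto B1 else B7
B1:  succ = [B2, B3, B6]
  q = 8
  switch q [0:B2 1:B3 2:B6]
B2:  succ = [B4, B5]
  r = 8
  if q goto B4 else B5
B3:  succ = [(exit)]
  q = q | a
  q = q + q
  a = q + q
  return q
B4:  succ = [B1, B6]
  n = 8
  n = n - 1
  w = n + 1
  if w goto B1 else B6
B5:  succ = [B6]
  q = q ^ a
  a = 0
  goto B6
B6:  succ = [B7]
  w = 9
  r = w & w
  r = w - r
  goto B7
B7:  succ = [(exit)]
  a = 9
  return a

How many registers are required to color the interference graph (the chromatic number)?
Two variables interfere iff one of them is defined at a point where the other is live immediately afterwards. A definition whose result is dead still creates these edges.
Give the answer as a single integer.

Answer: 3

Working:
def/use:
  B0: def={a} ue=∅
  B1: def={q} ue=∅
  B2: def={r} ue={q}
  B3: def={a,q} ue={a,q}
  B4: def={n,w} ue=∅
  B5: def={a,q} ue={a,q}
  B6: def={r,w} ue=∅
  B7: def={a} ue=∅

Liveness:
  B0 li=∅ lo={a}
  B1 li={a} lo={a,q}
  B2 li={a,q} lo={a,q}
  B3 li={a,q} lo=∅
  B4 li={a} lo={a}
  B5 li={a,q} lo=∅
  B6 li=∅ lo=∅
  B7 li=∅ lo=∅

Interference:
  a↔{n,q,r,w}
  n↔{a}
  q↔{a,r}
  r↔{a,q,w}
  w↔{a,r}

Registers:
  clique {a,q,r} ⇒ need ≥ 3
  3-colouring: r0={a}  r1={n,r}  r2={q,w}
  χ = 3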